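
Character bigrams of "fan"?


Word: "fan" (length 3)
Number of bigrams = 3 - 2 + 1 = 2
  Position 0: "fa"
  Position 1: "an"
Bigrams = "fa", "an"


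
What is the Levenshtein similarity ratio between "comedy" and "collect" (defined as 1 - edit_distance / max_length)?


Word 1: "comedy" (length 6)
Word 2: "collect" (length 7)
One optimal edit sequence:
  1. keep 'c'
  2. keep 'o'
  3. insert 'l'  (+1)
  4. substitute 'm' -> 'l'  (+1)
  5. keep 'e'
  6. substitute 'd' -> 'c'  (+1)
  7. substitute 'y' -> 't'  (+1)
Edit distance = 4
Max length = max(6, 7) = 7
Similarity = 1 - 4/7
= 0.4286


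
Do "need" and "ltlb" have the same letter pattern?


Pattern of "need": [0, 1, 1, 2]
Pattern of "ltlb": [0, 1, 0, 2]
Patterns do not match
Same pattern = No


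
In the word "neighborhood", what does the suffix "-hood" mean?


Suffix: -hood
As in: neighborhood -> neighbor + -hood
Meaning = state / condition


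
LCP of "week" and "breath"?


Word 1: "week"
Word 2: "breath"
Comparing from start:
  Pos 0: 'w' != 'b' (stop)
LCP = "" (length 0)


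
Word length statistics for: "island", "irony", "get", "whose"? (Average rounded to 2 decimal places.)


Lengths: "island"=6, "irony"=5, "get"=3, "whose"=5
Sum = 19, Count = 4
Average = 19/4 = 4.75
= avg=4.75, min=3, max=6


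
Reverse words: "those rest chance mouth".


Original: "those rest chance mouth"
Words (1..n): those | rest | chance | mouth
Reversed (n..1): mouth | chance | rest | those
Result = "mouth chance rest those"


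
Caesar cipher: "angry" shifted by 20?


Word: "angry"
Shift: 20
Each letter → (letter + shift) mod 26:
  'a' (0) + 20 = 20 → 'u'
  'n' (13) + 20 = 7 → 'h'
  'g' (6) + 20 = 0 → 'a'
  'r' (17) + 20 = 11 → 'l'
  'y' (24) + 20 = 18 → 's'
Result = "uhals"


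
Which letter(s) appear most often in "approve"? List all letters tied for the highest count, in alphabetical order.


Word: "approve"
Letter counts:
  'a': 1
  'e': 1
  'o': 1
  'p': 2
  'r': 1
  'v': 1
Maximum count = 2
Most frequent = 'p' (2 times each)


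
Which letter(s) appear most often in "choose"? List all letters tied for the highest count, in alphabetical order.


Word: "choose"
Letter counts:
  'c': 1
  'e': 1
  'h': 1
  'o': 2
  's': 1
Maximum count = 2
Most frequent = 'o' (2 times each)


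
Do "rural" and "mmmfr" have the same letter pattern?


Pattern of "rural": [0, 1, 0, 2, 3]
Pattern of "mmmfr": [0, 0, 0, 1, 2]
Patterns do not match
Same pattern = No


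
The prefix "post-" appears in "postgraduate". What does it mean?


Prefix: post-
As in: postgraduate -> post- + graduate
Meaning = after


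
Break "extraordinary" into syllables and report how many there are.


Word: "extraordinary"
Syllable breakdown: ex-traor-di-nar-y
Counting: 5 parts
= 5 syllables


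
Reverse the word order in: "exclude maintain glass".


Original: "exclude maintain glass"
Words (1..n): exclude | maintain | glass
Reversed (n..1): glass | maintain | exclude
Result = "glass maintain exclude"


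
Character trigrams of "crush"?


Word: "crush" (length 5)
Number of trigrams = 5 - 3 + 1 = 3
  Position 0: "cru"
  Position 1: "rus"
  Position 2: "ush"
Trigrams = "cru", "rus", "ush"


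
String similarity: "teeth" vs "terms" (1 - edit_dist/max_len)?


Word 1: "teeth" (length 5)
Word 2: "terms" (length 5)
One optimal edit sequence:
  1. keep 't'
  2. keep 'e'
  3. substitute 'e' -> 'r'  (+1)
  4. substitute 't' -> 'm'  (+1)
  5. substitute 'h' -> 's'  (+1)
Edit distance = 3
Max length = max(5, 5) = 5
Similarity = 1 - 3/5
= 0.4000


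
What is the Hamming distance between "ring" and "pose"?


Comparing character by character (same length = 4):
  Pos 0: 'r' vs 'p' !=
  Pos 1: 'i' vs 'o' !=
  Pos 2: 'n' vs 's' !=
  Pos 3: 'g' vs 'e' !=
Hamming distance = 4


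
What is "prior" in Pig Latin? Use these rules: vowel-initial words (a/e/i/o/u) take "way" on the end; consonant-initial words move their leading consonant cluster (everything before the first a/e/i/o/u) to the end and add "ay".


Word: "prior"
Starts with consonant(s) → move to end, add 'ay'
Consonant cluster: "pr"
Pig Latin = "iorpray"


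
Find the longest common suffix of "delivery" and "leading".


Word 1: "delivery"
Word 2: "leading"
Comparing from end:
  Pos -1: 'y' != 'g' (stop)
LCS = "" (length 0)


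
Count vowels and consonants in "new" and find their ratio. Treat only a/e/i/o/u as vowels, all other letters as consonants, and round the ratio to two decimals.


Word: "new"
Vowels (a,e,i,o,u): 1
Consonants: 2
Ratio = 1/2
= 0.50


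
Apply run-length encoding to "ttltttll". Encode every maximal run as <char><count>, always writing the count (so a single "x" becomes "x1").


String: "ttltttll"
Scanning for consecutive runs:
  't' x 2
  'l' x 1
  't' x 3
  'l' x 2
RLE = "t2l1t3l2"


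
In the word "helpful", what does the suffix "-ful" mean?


Suffix: -ful
Example: helpful = help + -ful
Meaning = full of


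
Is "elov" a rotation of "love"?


Word: "love", Candidate: "elov"
Method: check if candidate is substring of word+word
"lovelove" contains "elov"? Yes
Is rotation = Yes


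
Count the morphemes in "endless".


Word: "endless"
Morphemes: end | -less
Each morpheme carries meaning
= 2 morphemes


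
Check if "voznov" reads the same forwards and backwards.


Word: "voznov"
Reversed: "vonzov"
Forward == Backward? voznov != vonzov
Palindrome = No


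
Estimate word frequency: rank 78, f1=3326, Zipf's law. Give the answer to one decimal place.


Zipf's law: f(r) = f(1) / r
f(1) = 3326
f(78) = 3326 / 78
= 42.6 occurrences


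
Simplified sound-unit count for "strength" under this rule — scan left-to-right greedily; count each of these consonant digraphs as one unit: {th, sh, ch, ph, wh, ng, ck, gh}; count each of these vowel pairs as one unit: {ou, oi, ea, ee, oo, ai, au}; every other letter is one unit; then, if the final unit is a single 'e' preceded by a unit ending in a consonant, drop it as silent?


Word: "strength" (8 letters)
Left-to-right scan:
  (1) 's' (letter)
  (2) 't' (letter)
  (3) 'r' (letter)
  (4) 'e' (letter)
  (5) 'ng' (digraph)
  (6) 'th' (digraph)
Units from scan: 6
Sound units = 6 units


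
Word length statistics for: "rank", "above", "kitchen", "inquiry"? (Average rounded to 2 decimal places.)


Lengths: "rank"=4, "above"=5, "kitchen"=7, "inquiry"=7
Sum = 23, Count = 4
Average = 23/4 = 5.75
= avg=5.75, min=4, max=7


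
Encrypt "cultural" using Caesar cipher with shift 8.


Word: "cultural"
Shift: 8
Each letter → (letter + shift) mod 26:
  'c' (2) + 8 = 10 → 'k'
  'u' (20) + 8 = 2 → 'c'
  'l' (11) + 8 = 19 → 't'
  't' (19) + 8 = 1 → 'b'
  'u' (20) + 8 = 2 → 'c'
  'r' (17) + 8 = 25 → 'z'
  'a' (0) + 8 = 8 → 'i'
  'l' (11) + 8 = 19 → 't'
Result = "kctbczit"


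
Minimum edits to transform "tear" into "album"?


Word 1: "tear" (length 4)
Word 2: "album" (length 5)
One optimal edit sequence (insert/delete/substitute each cost 1):
  1. insert 'a'  (+1)
  2. substitute 't' -> 'l'  (+1)
  3. substitute 'e' -> 'b'  (+1)
  4. substitute 'a' -> 'u'  (+1)
  5. substitute 'r' -> 'm'  (+1)
Total edit operations: 5
Edit distance = 5


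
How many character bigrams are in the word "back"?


Word: "back" (length 4)
Number of 2-grams = length - 2 + 1 = 4 - 2 + 1
= 3


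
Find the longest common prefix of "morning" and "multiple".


Word 1: "morning"
Word 2: "multiple"
Comparing from start:
  Pos 0: 'm' == 'm'
  Pos 1: 'o' != 'u' (stop)
LCP = "m" (length 1)


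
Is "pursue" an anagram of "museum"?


Word 1: "museum" → sorted: emmsuu
Word 2: "pursue" → sorted: eprsuu
Same letters? emmsuu != eprsuu
Anagram = No


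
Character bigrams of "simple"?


Word: "simple" (length 6)
Number of bigrams = 6 - 2 + 1 = 5
  Position 0: "si"
  Position 1: "im"
  Position 2: "mp"
  Position 3: "pl"
  Position 4: "le"
Bigrams = "si", "im", "mp", "pl", "le"


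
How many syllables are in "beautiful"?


Word: "beautiful"
Syllable breakdown: beau / ti / ful
Counting: 3 parts
= 3 syllables


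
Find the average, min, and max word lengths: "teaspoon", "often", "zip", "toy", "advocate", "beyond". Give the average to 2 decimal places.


Lengths: "teaspoon"=8, "often"=5, "zip"=3, "toy"=3, "advocate"=8, "beyond"=6
Sum = 33, Count = 6
Average = 33/6 = 5.50
= avg=5.50, min=3, max=8


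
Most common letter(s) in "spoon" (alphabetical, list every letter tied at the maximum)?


Word: "spoon"
Letter counts:
  'n': 1
  'o': 2
  'p': 1
  's': 1
Maximum count = 2
Most frequent = 'o' (2 times each)


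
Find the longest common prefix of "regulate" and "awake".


Word 1: "regulate"
Word 2: "awake"
Comparing from start:
  Pos 0: 'r' != 'a' (stop)
LCP = "" (length 0)


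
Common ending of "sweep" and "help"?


Word 1: "sweep"
Word 2: "help"
Comparing from end:
  Pos -1: 'p' == 'p'
  Pos -2: 'e' != 'l' (stop)
LCS = "p" (length 1)


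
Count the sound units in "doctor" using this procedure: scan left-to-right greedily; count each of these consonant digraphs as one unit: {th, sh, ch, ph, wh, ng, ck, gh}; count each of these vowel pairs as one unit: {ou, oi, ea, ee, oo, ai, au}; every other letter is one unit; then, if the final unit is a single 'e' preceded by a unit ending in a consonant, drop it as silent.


Word: "doctor" (6 letters)
Left-to-right scan:
  (1) 'd' (letter)
  (2) 'o' (letter)
  (3) 'c' (letter)
  (4) 't' (letter)
  (5) 'o' (letter)
  (6) 'r' (letter)
Units from scan: 6
Sound units = 6 units


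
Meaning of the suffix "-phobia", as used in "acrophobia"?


Suffix: -phobia
Example: acrophobia (acro- + -phobia)
Meaning = fear of


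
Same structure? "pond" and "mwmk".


Pattern of "pond": [0, 1, 2, 3]
Pattern of "mwmk": [0, 1, 0, 2]
Patterns do not match
Same pattern = No


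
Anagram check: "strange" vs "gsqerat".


Word 1: "strange" → sorted: aegnrst
Word 2: "gsqerat" → sorted: aegqrst
Same letters? aegnrst != aegqrst
Anagram = No


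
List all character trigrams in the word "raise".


Word: "raise" (length 5)
Number of trigrams = 5 - 3 + 1 = 3
  Position 0: "rai"
  Position 1: "ais"
  Position 2: "ise"
Trigrams = "rai", "ais", "ise"


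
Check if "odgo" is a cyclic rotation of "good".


Word: "good", Candidate: "odgo"
Method: check if candidate is substring of word+word
"goodgood" contains "odgo"? Yes
Is rotation = Yes


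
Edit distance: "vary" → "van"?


Word 1: "vary" (length 4)
Word 2: "van" (length 3)
One optimal edit sequence (insert/delete/substitute each cost 1):
  1. keep 'v'
  2. keep 'a'
  3. delete 'r'  (+1)
  4. substitute 'y' -> 'n'  (+1)
Total edit operations: 2
Edit distance = 2


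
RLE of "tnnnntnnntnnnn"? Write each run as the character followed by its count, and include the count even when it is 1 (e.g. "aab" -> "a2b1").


String: "tnnnntnnntnnnn"
Scanning for consecutive runs:
  't' x 1
  'n' x 4
  't' x 1
  'n' x 3
  't' x 1
  'n' x 4
RLE = "t1n4t1n3t1n4"


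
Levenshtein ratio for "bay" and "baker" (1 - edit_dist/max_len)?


Word 1: "bay" (length 3)
Word 2: "baker" (length 5)
One optimal edit sequence:
  1. keep 'b'
  2. keep 'a'
  3. insert 'k'  (+1)
  4. insert 'e'  (+1)
  5. substitute 'y' -> 'r'  (+1)
Edit distance = 3
Max length = max(3, 5) = 5
Similarity = 1 - 3/5
= 0.4000


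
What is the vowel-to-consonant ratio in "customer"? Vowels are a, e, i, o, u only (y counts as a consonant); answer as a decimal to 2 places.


Word: "customer"
Vowels (a,e,i,o,u): 3
Consonants: 5
Ratio = 3/5
= 0.60


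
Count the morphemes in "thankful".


Word: "thankful"
Morphemes: thank / -ful
Each morpheme carries meaning
= 2 morphemes


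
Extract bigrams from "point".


Word: "point" (length 5)
Number of bigrams = 5 - 2 + 1 = 4
  Position 0: "po"
  Position 1: "oi"
  Position 2: "in"
  Position 3: "nt"
Bigrams = "po", "oi", "in", "nt"


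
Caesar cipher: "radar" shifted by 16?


Word: "radar"
Shift: 16
Each letter → (letter + shift) mod 26:
  'r' (17) + 16 = 7 → 'h'
  'a' (0) + 16 = 16 → 'q'
  'd' (3) + 16 = 19 → 't'
  'a' (0) + 16 = 16 → 'q'
  'r' (17) + 16 = 7 → 'h'
Result = "hqtqh"


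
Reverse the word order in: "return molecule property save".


Original: "return molecule property save"
Words (1..n): return | molecule | property | save
Reversed (n..1): save | property | molecule | return
Result = "save property molecule return"


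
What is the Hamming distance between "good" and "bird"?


Comparing character by character (same length = 4):
  Pos 0: 'g' vs 'b' !=
  Pos 1: 'o' vs 'i' !=
  Pos 2: 'o' vs 'r' !=
  Pos 3: 'd' vs 'd' =
Hamming distance = 3


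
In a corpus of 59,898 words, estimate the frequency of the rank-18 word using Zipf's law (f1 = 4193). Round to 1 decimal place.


Zipf's law: f(r) = f(1) / r
f(1) = 4193
f(18) = 4193 / 18
= 232.9 occurrences


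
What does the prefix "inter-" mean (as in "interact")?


Prefix: inter-
As in: interact -> inter- + act
Meaning = between


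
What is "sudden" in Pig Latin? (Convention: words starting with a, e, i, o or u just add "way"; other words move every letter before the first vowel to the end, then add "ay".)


Word: "sudden"
Starts with consonant(s) → move to end, add 'ay'
Consonant cluster: "s"
Pig Latin = "uddensay"


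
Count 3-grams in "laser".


Word: "laser" (length 5)
Number of 3-grams = length - 3 + 1 = 5 - 3 + 1
= 3


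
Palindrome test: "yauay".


Word: "yauay"
Reversed: "yauay"
Forward == Backward? yauay == yauay
Palindrome = Yes


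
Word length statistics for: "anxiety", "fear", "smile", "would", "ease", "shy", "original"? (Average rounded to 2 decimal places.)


Lengths: "anxiety"=7, "fear"=4, "smile"=5, "would"=5, "ease"=4, "shy"=3, "original"=8
Sum = 36, Count = 7
Average = 36/7 = 5.14
= avg=5.14, min=3, max=8


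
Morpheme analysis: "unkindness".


Word: "unkindness"
Morphemes: un- / kind / -ness
Each morpheme carries meaning
= 3 morphemes


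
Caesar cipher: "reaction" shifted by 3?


Word: "reaction"
Shift: 3
Each letter → (letter + shift) mod 26:
  'r' (17) + 3 = 20 → 'u'
  'e' (4) + 3 = 7 → 'h'
  'a' (0) + 3 = 3 → 'd'
  'c' (2) + 3 = 5 → 'f'
  't' (19) + 3 = 22 → 'w'
  'i' (8) + 3 = 11 → 'l'
  'o' (14) + 3 = 17 → 'r'
  'n' (13) + 3 = 16 → 'q'
Result = "uhdfwlrq"


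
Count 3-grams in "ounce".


Word: "ounce" (length 5)
Number of 3-grams = length - 3 + 1 = 5 - 3 + 1
= 3


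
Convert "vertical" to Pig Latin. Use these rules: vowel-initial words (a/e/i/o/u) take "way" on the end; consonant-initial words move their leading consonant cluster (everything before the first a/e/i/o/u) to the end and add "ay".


Word: "vertical"
Starts with consonant(s) → move to end, add 'ay'
Consonant cluster: "v"
Pig Latin = "erticalvay"


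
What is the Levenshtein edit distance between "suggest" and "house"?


Word 1: "suggest" (length 7)
Word 2: "house" (length 5)
One optimal edit sequence (insert/delete/substitute each cost 1):
  1. delete 's'  (+1)
  2. delete 'u'  (+1)
  3. substitute 'g' -> 'h'  (+1)
  4. substitute 'g' -> 'o'  (+1)
  5. substitute 'e' -> 'u'  (+1)
  6. keep 's'
  7. substitute 't' -> 'e'  (+1)
Total edit operations: 6
Edit distance = 6


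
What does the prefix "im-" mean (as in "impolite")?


Prefix: im-
As in: impolite -> im- + polite
Meaning = not / into


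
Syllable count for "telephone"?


Word: "telephone"
Syllable breakdown: tel / e / phone
Counting: 3 parts
= 3 syllables


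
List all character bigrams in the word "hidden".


Word: "hidden" (length 6)
Number of bigrams = 6 - 2 + 1 = 5
  Position 0: "hi"
  Position 1: "id"
  Position 2: "dd"
  Position 3: "de"
  Position 4: "en"
Bigrams = "hi", "id", "dd", "de", "en"


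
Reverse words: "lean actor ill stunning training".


Original: "lean actor ill stunning training"
Words (1..n): lean | actor | ill | stunning | training
Reversed (n..1): training | stunning | ill | actor | lean
Result = "training stunning ill actor lean"


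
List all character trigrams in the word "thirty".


Word: "thirty" (length 6)
Number of trigrams = 6 - 3 + 1 = 4
  Position 0: "thi"
  Position 1: "hir"
  Position 2: "irt"
  Position 3: "rty"
Trigrams = "thi", "hir", "irt", "rty"


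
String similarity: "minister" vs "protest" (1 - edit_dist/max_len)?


Word 1: "minister" (length 8)
Word 2: "protest" (length 7)
One optimal edit sequence:
  1. delete 'm'  (+1)
  2. delete 'i'  (+1)
  3. substitute 'n' -> 'p'  (+1)
  4. substitute 'i' -> 'r'  (+1)
  5. substitute 's' -> 'o'  (+1)
  6. keep 't'
  7. keep 'e'
  8. insert 's'  (+1)
  9. substitute 'r' -> 't'  (+1)
Edit distance = 7
Max length = max(8, 7) = 8
Similarity = 1 - 7/8
= 0.1250


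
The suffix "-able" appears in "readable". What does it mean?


Suffix: -able
As in: readable -> read + -able
Meaning = capable of


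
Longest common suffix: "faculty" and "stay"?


Word 1: "faculty"
Word 2: "stay"
Comparing from end:
  Pos -1: 'y' == 'y'
  Pos -2: 't' != 'a' (stop)
LCS = "y" (length 1)


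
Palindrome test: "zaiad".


Word: "zaiad"
Reversed: "daiaz"
Forward == Backward? zaiad != daiaz
Palindrome = No


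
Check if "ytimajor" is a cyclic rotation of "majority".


Word: "majority", Candidate: "ytimajor"
Method: check if candidate is substring of word+word
"majoritymajority" contains "ytimajor"? No
Is rotation = No


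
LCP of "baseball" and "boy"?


Word 1: "baseball"
Word 2: "boy"
Comparing from start:
  Pos 0: 'b' == 'b'
  Pos 1: 'a' != 'o' (stop)
LCP = "b" (length 1)


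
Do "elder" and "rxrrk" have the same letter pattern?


Pattern of "elder": [0, 1, 2, 0, 3]
Pattern of "rxrrk": [0, 1, 0, 0, 2]
Patterns do not match
Same pattern = No


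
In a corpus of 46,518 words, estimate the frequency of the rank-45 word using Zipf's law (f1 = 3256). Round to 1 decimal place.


Zipf's law: f(r) = f(1) / r
f(1) = 3256
f(45) = 3256 / 45
= 72.4 occurrences


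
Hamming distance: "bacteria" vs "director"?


Comparing character by character (same length = 8):
  Pos 0: 'b' vs 'd' !=
  Pos 1: 'a' vs 'i' !=
  Pos 2: 'c' vs 'r' !=
  Pos 3: 't' vs 'e' !=
  Pos 4: 'e' vs 'c' !=
  Pos 5: 'r' vs 't' !=
  Pos 6: 'i' vs 'o' !=
  Pos 7: 'a' vs 'r' !=
Hamming distance = 8


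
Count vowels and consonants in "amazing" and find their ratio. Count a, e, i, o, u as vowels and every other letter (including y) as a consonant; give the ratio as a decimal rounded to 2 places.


Word: "amazing"
Vowels (a,e,i,o,u): 3
Consonants: 4
Ratio = 3/4
= 0.75


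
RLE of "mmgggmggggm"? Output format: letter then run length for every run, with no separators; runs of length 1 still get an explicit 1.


String: "mmgggmggggm"
Scanning for consecutive runs:
  'm' x 2
  'g' x 3
  'm' x 1
  'g' x 4
  'm' x 1
RLE = "m2g3m1g4m1"


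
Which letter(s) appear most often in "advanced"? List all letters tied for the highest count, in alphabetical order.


Word: "advanced"
Letter counts:
  'a': 2
  'c': 1
  'd': 2
  'e': 1
  'n': 1
  'v': 1
Maximum count = 2
Most frequent = 'a', 'd' (2 times each)


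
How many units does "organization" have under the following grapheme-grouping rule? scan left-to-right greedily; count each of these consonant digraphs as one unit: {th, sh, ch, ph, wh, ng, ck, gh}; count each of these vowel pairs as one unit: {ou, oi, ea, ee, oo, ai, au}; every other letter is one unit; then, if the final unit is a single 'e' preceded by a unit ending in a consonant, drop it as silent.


Word: "organization" (12 letters)
Left-to-right scan:
  (1) 'o' (letter)
  (2) 'r' (letter)
  (3) 'g' (letter)
  (4) 'a' (letter)
  (5) 'n' (letter)
  (6) 'i' (letter)
  (7) 'z' (letter)
  (8) 'a' (letter)
  (9) 't' (letter)
  (10) 'i' (letter)
  (11) 'o' (letter)
  (12) 'n' (letter)
Units from scan: 12
Sound units = 12 units


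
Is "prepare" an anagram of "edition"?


Word 1: "edition" → sorted: deiinot
Word 2: "prepare" → sorted: aeepprr
Same letters? deiinot != aeepprr
Anagram = No


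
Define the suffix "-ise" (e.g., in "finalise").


Suffix: -ise
Example: finalise = final + -ise
Meaning = to make


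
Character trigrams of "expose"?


Word: "expose" (length 6)
Number of trigrams = 6 - 3 + 1 = 4
  Position 0: "exp"
  Position 1: "xpo"
  Position 2: "pos"
  Position 3: "ose"
Trigrams = "exp", "xpo", "pos", "ose"


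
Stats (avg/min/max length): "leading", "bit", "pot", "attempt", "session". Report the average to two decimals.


Lengths: "leading"=7, "bit"=3, "pot"=3, "attempt"=7, "session"=7
Sum = 27, Count = 5
Average = 27/5 = 5.40
= avg=5.40, min=3, max=7


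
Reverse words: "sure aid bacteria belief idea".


Original: "sure aid bacteria belief idea"
Words (1..n): sure | aid | bacteria | belief | idea
Reversed (n..1): idea | belief | bacteria | aid | sure
Result = "idea belief bacteria aid sure"


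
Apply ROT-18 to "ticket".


Word: "ticket"
Shift: 18
Each letter → (letter + shift) mod 26:
  't' (19) + 18 = 11 → 'l'
  'i' (8) + 18 = 0 → 'a'
  'c' (2) + 18 = 20 → 'u'
  'k' (10) + 18 = 2 → 'c'
  'e' (4) + 18 = 22 → 'w'
  't' (19) + 18 = 11 → 'l'
Result = "laucwl"


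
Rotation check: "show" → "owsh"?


Word: "show", Candidate: "owsh"
Method: check if candidate is substring of word+word
"showshow" contains "owsh"? Yes
Is rotation = Yes


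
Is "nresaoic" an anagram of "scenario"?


Word 1: "scenario" → sorted: aceinors
Word 2: "nresaoic" → sorted: aceinors
Same letters? aceinors == aceinors
Anagram = Yes


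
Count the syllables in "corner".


Word: "corner"
Syllable breakdown: cor-ner
Counting: 2 parts
= 2 syllables


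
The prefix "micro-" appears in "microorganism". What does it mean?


Prefix: micro-
Example: microorganism = micro- + organism
Meaning = small


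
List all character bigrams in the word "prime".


Word: "prime" (length 5)
Number of bigrams = 5 - 2 + 1 = 4
  Position 0: "pr"
  Position 1: "ri"
  Position 2: "im"
  Position 3: "me"
Bigrams = "pr", "ri", "im", "me"


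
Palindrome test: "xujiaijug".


Word: "xujiaijug"
Reversed: "gujiaijux"
Forward == Backward? xujiaijug != gujiaijux
Palindrome = No


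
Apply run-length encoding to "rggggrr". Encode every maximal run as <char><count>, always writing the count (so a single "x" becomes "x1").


String: "rggggrr"
Scanning for consecutive runs:
  'r' x 1
  'g' x 4
  'r' x 2
RLE = "r1g4r2"


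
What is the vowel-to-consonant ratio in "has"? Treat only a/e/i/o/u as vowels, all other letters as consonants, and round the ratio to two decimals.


Word: "has"
Vowels (a,e,i,o,u): 1
Consonants: 2
Ratio = 1/2
= 0.50


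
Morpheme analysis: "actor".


Word: "actor"
Morphemes: act / -or
Each morpheme carries meaning
= 2 morphemes


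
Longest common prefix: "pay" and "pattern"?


Word 1: "pay"
Word 2: "pattern"
Comparing from start:
  Pos 0: 'p' == 'p'
  Pos 1: 'a' == 'a'
  Pos 2: 'y' != 't' (stop)
LCP = "pa" (length 2)


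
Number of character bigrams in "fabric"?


Word: "fabric" (length 6)
Number of 2-grams = length - 2 + 1 = 6 - 2 + 1
= 5


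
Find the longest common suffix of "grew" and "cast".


Word 1: "grew"
Word 2: "cast"
Comparing from end:
  Pos -1: 'w' != 't' (stop)
LCS = "" (length 0)


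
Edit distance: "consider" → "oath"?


Word 1: "consider" (length 8)
Word 2: "oath" (length 4)
One optimal edit sequence (insert/delete/substitute each cost 1):
  1. delete 'c'  (+1)
  2. keep 'o'
  3. delete 'n'  (+1)
  4. delete 's'  (+1)
  5. delete 'i'  (+1)
  6. substitute 'd' -> 'a'  (+1)
  7. substitute 'e' -> 't'  (+1)
  8. substitute 'r' -> 'h'  (+1)
Total edit operations: 7
Edit distance = 7


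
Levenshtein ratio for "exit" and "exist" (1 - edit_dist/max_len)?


Word 1: "exit" (length 4)
Word 2: "exist" (length 5)
One optimal edit sequence:
  1. keep 'e'
  2. keep 'x'
  3. keep 'i'
  4. insert 's'  (+1)
  5. keep 't'
Edit distance = 1
Max length = max(4, 5) = 5
Similarity = 1 - 1/5
= 0.8000


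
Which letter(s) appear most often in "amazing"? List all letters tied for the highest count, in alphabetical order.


Word: "amazing"
Letter counts:
  'a': 2
  'g': 1
  'i': 1
  'm': 1
  'n': 1
  'z': 1
Maximum count = 2
Most frequent = 'a' (2 times each)


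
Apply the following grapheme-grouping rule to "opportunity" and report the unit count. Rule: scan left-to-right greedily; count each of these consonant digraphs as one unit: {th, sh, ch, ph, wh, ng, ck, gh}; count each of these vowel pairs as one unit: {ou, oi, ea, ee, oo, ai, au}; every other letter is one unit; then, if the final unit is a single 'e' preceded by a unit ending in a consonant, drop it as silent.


Word: "opportunity" (11 letters)
Left-to-right scan:
  (1) 'o' (letter)
  (2) 'p' (letter)
  (3) 'p' (letter)
  (4) 'o' (letter)
  (5) 'r' (letter)
  (6) 't' (letter)
  (7) 'u' (letter)
  (8) 'n' (letter)
  (9) 'i' (letter)
  (10) 't' (letter)
  (11) 'y' (letter)
Units from scan: 11
Sound units = 11 units


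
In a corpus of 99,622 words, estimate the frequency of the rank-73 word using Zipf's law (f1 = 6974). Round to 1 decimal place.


Zipf's law: f(r) = f(1) / r
f(1) = 6974
f(73) = 6974 / 73
= 95.5 occurrences


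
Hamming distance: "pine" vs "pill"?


Comparing character by character (same length = 4):
  Pos 0: 'p' vs 'p' =
  Pos 1: 'i' vs 'i' =
  Pos 2: 'n' vs 'l' !=
  Pos 3: 'e' vs 'l' !=
Hamming distance = 2


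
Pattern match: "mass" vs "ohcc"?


Pattern of "mass": [0, 1, 2, 2]
Pattern of "ohcc": [0, 1, 2, 2]
Patterns match
Same pattern = Yes


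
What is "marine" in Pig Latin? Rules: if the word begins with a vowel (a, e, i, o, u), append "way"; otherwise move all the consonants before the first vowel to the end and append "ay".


Word: "marine"
Starts with consonant(s) → move to end, add 'ay'
Consonant cluster: "m"
Pig Latin = "arinemay"


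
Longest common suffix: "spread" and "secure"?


Word 1: "spread"
Word 2: "secure"
Comparing from end:
  Pos -1: 'd' != 'e' (stop)
LCS = "" (length 0)


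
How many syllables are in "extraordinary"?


Word: "extraordinary"
Syllable breakdown: ex · traor · di · nar · y
Counting: 5 parts
= 5 syllables


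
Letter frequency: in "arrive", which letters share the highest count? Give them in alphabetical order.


Word: "arrive"
Letter counts:
  'a': 1
  'e': 1
  'i': 1
  'r': 2
  'v': 1
Maximum count = 2
Most frequent = 'r' (2 times each)


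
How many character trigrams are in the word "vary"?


Word: "vary" (length 4)
Number of 3-grams = length - 3 + 1 = 4 - 3 + 1
= 2


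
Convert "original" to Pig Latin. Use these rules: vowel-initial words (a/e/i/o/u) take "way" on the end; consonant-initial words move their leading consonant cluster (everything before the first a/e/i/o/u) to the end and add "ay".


Word: "original"
Starts with vowel → add 'way'
Pig Latin = "originalway"


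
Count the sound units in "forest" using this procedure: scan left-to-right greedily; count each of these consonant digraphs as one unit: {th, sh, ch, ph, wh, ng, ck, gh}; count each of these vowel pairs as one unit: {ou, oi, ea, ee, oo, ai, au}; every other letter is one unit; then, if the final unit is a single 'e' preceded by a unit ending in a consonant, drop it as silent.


Word: "forest" (6 letters)
Left-to-right scan:
  (1) 'f' (letter)
  (2) 'o' (letter)
  (3) 'r' (letter)
  (4) 'e' (letter)
  (5) 's' (letter)
  (6) 't' (letter)
Units from scan: 6
Sound units = 6 units


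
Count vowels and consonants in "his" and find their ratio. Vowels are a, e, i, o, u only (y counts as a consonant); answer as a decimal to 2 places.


Word: "his"
Vowels (a,e,i,o,u): 1
Consonants: 2
Ratio = 1/2
= 0.50


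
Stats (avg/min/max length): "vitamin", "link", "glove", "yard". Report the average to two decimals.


Lengths: "vitamin"=7, "link"=4, "glove"=5, "yard"=4
Sum = 20, Count = 4
Average = 20/4 = 5.00
= avg=5.00, min=4, max=7


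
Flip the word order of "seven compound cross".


Original: "seven compound cross"
Words (1..n): seven | compound | cross
Reversed (n..1): cross | compound | seven
Result = "cross compound seven"


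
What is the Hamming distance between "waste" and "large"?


Comparing character by character (same length = 5):
  Pos 0: 'w' vs 'l' !=
  Pos 1: 'a' vs 'a' =
  Pos 2: 's' vs 'r' !=
  Pos 3: 't' vs 'g' !=
  Pos 4: 'e' vs 'e' =
Hamming distance = 3


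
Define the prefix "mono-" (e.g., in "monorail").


Prefix: mono-
Example: monorail = mono- + rail
Meaning = one


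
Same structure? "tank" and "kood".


Pattern of "tank": [0, 1, 2, 3]
Pattern of "kood": [0, 1, 1, 2]
Patterns do not match
Same pattern = No


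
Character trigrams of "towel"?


Word: "towel" (length 5)
Number of trigrams = 5 - 3 + 1 = 3
  Position 0: "tow"
  Position 1: "owe"
  Position 2: "wel"
Trigrams = "tow", "owe", "wel"


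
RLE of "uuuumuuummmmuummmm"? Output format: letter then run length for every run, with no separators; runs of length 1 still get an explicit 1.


String: "uuuumuuummmmuummmm"
Scanning for consecutive runs:
  'u' x 4
  'm' x 1
  'u' x 3
  'm' x 4
  'u' x 2
  'm' x 4
RLE = "u4m1u3m4u2m4"


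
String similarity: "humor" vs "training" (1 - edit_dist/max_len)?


Word 1: "humor" (length 5)
Word 2: "training" (length 8)
One optimal edit sequence:
  1. insert 't'  (+1)
  2. insert 'r'  (+1)
  3. insert 'a'  (+1)
  4. substitute 'h' -> 'i'  (+1)
  5. substitute 'u' -> 'n'  (+1)
  6. substitute 'm' -> 'i'  (+1)
  7. substitute 'o' -> 'n'  (+1)
  8. substitute 'r' -> 'g'  (+1)
Edit distance = 8
Max length = max(5, 8) = 8
Similarity = 1 - 8/8
= 0.0000


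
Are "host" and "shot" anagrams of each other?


Word 1: "host" → sorted: host
Word 2: "shot" → sorted: host
Same letters? host == host
Anagram = Yes


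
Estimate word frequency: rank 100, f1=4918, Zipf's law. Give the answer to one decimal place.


Zipf's law: f(r) = f(1) / r
f(1) = 4918
f(100) = 4918 / 100
= 49.2 occurrences


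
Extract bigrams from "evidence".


Word: "evidence" (length 8)
Number of bigrams = 8 - 2 + 1 = 7
  Position 0: "ev"
  Position 1: "vi"
  Position 2: "id"
  Position 3: "de"
  Position 4: "en"
  Position 5: "nc"
  Position 6: "ce"
Bigrams = "ev", "vi", "id", "de", "en", "nc", "ce"


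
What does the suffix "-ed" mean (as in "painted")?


Suffix: -ed
Example: painted = paint + -ed
Meaning = past tense


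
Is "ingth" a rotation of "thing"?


Word: "thing", Candidate: "ingth"
Method: check if candidate is substring of word+word
"thingthing" contains "ingth"? Yes
Is rotation = Yes


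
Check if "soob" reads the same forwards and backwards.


Word: "soob"
Reversed: "boos"
Forward == Backward? soob != boos
Palindrome = No


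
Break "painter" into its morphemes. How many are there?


Word: "painter"
Morphemes: paint + -er
Each morpheme carries meaning
= 2 morphemes


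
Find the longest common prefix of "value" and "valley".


Word 1: "value"
Word 2: "valley"
Comparing from start:
  Pos 0: 'v' == 'v'
  Pos 1: 'a' == 'a'
  Pos 2: 'l' == 'l'
  Pos 3: 'u' != 'l' (stop)
LCP = "val" (length 3)


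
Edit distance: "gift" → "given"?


Word 1: "gift" (length 4)
Word 2: "given" (length 5)
One optimal edit sequence (insert/delete/substitute each cost 1):
  1. keep 'g'
  2. keep 'i'
  3. insert 'v'  (+1)
  4. substitute 'f' -> 'e'  (+1)
  5. substitute 't' -> 'n'  (+1)
Total edit operations: 3
Edit distance = 3


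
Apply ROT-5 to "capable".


Word: "capable"
Shift: 5
Each letter → (letter + shift) mod 26:
  'c' (2) + 5 = 7 → 'h'
  'a' (0) + 5 = 5 → 'f'
  'p' (15) + 5 = 20 → 'u'
  'a' (0) + 5 = 5 → 'f'
  'b' (1) + 5 = 6 → 'g'
  'l' (11) + 5 = 16 → 'q'
  'e' (4) + 5 = 9 → 'j'
Result = "hfufgqj"


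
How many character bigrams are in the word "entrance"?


Word: "entrance" (length 8)
Number of 2-grams = length - 2 + 1 = 8 - 2 + 1
= 7


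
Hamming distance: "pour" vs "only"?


Comparing character by character (same length = 4):
  Pos 0: 'p' vs 'o' !=
  Pos 1: 'o' vs 'n' !=
  Pos 2: 'u' vs 'l' !=
  Pos 3: 'r' vs 'y' !=
Hamming distance = 4


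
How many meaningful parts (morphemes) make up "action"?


Word: "action"
Morphemes: act + -ion
Each morpheme carries meaning
= 2 morphemes


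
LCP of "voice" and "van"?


Word 1: "voice"
Word 2: "van"
Comparing from start:
  Pos 0: 'v' == 'v'
  Pos 1: 'o' != 'a' (stop)
LCP = "v" (length 1)


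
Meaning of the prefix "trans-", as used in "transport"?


Prefix: trans-
Example: transport = trans- + port
Meaning = across


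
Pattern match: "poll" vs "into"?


Pattern of "poll": [0, 1, 2, 2]
Pattern of "into": [0, 1, 2, 3]
Patterns do not match
Same pattern = No


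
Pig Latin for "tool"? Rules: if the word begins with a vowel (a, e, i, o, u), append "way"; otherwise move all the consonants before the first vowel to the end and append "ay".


Word: "tool"
Starts with consonant(s) → move to end, add 'ay'
Consonant cluster: "t"
Pig Latin = "ooltay"


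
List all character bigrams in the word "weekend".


Word: "weekend" (length 7)
Number of bigrams = 7 - 2 + 1 = 6
  Position 0: "we"
  Position 1: "ee"
  Position 2: "ek"
  Position 3: "ke"
  Position 4: "en"
  Position 5: "nd"
Bigrams = "we", "ee", "ek", "ke", "en", "nd"


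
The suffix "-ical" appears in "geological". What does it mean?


Suffix: -ical
Example: geological (geology + -ical, with a spelling change)
Meaning = relating to


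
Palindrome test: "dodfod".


Word: "dodfod"
Reversed: "dofdod"
Forward == Backward? dodfod != dofdod
Palindrome = No


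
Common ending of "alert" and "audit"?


Word 1: "alert"
Word 2: "audit"
Comparing from end:
  Pos -1: 't' == 't'
  Pos -2: 'r' != 'i' (stop)
LCS = "t" (length 1)


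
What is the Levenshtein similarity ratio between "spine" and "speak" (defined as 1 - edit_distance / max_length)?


Word 1: "spine" (length 5)
Word 2: "speak" (length 5)
One optimal edit sequence:
  1. keep 's'
  2. keep 'p'
  3. substitute 'i' -> 'e'  (+1)
  4. substitute 'n' -> 'a'  (+1)
  5. substitute 'e' -> 'k'  (+1)
Edit distance = 3
Max length = max(5, 5) = 5
Similarity = 1 - 3/5
= 0.4000


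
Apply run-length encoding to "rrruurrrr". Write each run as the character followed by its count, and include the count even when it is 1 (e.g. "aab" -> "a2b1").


String: "rrruurrrr"
Scanning for consecutive runs:
  'r' x 3
  'u' x 2
  'r' x 4
RLE = "r3u2r4"


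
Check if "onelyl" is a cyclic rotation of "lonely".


Word: "lonely", Candidate: "onelyl"
Method: check if candidate is substring of word+word
"lonelylonely" contains "onelyl"? Yes
Is rotation = Yes


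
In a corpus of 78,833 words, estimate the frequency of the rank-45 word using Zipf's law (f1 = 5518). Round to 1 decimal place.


Zipf's law: f(r) = f(1) / r
f(1) = 5518
f(45) = 5518 / 45
= 122.6 occurrences


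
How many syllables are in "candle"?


Word: "candle"
Syllable breakdown: can / dle
Counting: 2 parts
= 2 syllables


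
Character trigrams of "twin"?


Word: "twin" (length 4)
Number of trigrams = 4 - 3 + 1 = 2
  Position 0: "twi"
  Position 1: "win"
Trigrams = "twi", "win"


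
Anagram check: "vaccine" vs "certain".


Word 1: "vaccine" → sorted: acceinv
Word 2: "certain" → sorted: aceinrt
Same letters? acceinv != aceinrt
Anagram = No


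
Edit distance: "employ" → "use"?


Word 1: "employ" (length 6)
Word 2: "use" (length 3)
One optimal edit sequence (insert/delete/substitute each cost 1):
  1. delete 'e'  (+1)
  2. delete 'm'  (+1)
  3. delete 'p'  (+1)
  4. substitute 'l' -> 'u'  (+1)
  5. substitute 'o' -> 's'  (+1)
  6. substitute 'y' -> 'e'  (+1)
Total edit operations: 6
Edit distance = 6


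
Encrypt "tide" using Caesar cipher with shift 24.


Word: "tide"
Shift: 24
Each letter → (letter + shift) mod 26:
  't' (19) + 24 = 17 → 'r'
  'i' (8) + 24 = 6 → 'g'
  'd' (3) + 24 = 1 → 'b'
  'e' (4) + 24 = 2 → 'c'
Result = "rgbc"


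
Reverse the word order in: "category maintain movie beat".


Original: "category maintain movie beat"
Words (1..n): category | maintain | movie | beat
Reversed (n..1): beat | movie | maintain | category
Result = "beat movie maintain category"


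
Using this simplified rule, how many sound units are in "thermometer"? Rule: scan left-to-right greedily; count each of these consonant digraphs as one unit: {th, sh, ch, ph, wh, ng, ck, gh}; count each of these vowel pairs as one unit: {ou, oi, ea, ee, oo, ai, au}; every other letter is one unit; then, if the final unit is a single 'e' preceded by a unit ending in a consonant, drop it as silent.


Word: "thermometer" (11 letters)
Left-to-right scan:
  [1] 'th' (digraph)
  [2] 'e' (letter)
  [3] 'r' (letter)
  [4] 'm' (letter)
  [5] 'o' (letter)
  [6] 'm' (letter)
  [7] 'e' (letter)
  [8] 't' (letter)
  [9] 'e' (letter)
  [10] 'r' (letter)
Units from scan: 10
Sound units = 10 units


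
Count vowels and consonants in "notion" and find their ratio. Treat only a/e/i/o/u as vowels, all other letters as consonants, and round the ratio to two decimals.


Word: "notion"
Vowels (a,e,i,o,u): 3
Consonants: 3
Ratio = 3/3
= 1.00


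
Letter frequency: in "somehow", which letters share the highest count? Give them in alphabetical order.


Word: "somehow"
Letter counts:
  'e': 1
  'h': 1
  'm': 1
  'o': 2
  's': 1
  'w': 1
Maximum count = 2
Most frequent = 'o' (2 times each)


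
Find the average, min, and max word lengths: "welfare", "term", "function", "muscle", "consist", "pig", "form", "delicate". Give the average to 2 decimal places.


Lengths: "welfare"=7, "term"=4, "function"=8, "muscle"=6, "consist"=7, "pig"=3, "form"=4, "delicate"=8
Sum = 47, Count = 8
Average = 47/8 = 5.88
= avg=5.88, min=3, max=8


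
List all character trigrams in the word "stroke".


Word: "stroke" (length 6)
Number of trigrams = 6 - 3 + 1 = 4
  Position 0: "str"
  Position 1: "tro"
  Position 2: "rok"
  Position 3: "oke"
Trigrams = "str", "tro", "rok", "oke"


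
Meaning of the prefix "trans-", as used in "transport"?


Prefix: trans-
Example: transport = trans- + port
Meaning = across


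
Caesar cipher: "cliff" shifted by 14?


Word: "cliff"
Shift: 14
Each letter → (letter + shift) mod 26:
  'c' (2) + 14 = 16 → 'q'
  'l' (11) + 14 = 25 → 'z'
  'i' (8) + 14 = 22 → 'w'
  'f' (5) + 14 = 19 → 't'
  'f' (5) + 14 = 19 → 't'
Result = "qzwtt"


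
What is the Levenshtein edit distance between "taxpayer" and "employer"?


Word 1: "taxpayer" (length 8)
Word 2: "employer" (length 8)
One optimal edit sequence (insert/delete/substitute each cost 1):
  1. substitute 't' -> 'e'  (+1)
  2. substitute 'a' -> 'm'  (+1)
  3. substitute 'x' -> 'p'  (+1)
  4. substitute 'p' -> 'l'  (+1)
  5. substitute 'a' -> 'o'  (+1)
  6. keep 'y'
  7. keep 'e'
  8. keep 'r'
Total edit operations: 5
Edit distance = 5


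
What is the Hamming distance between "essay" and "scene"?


Comparing character by character (same length = 5):
  Pos 0: 'e' vs 's' !=
  Pos 1: 's' vs 'c' !=
  Pos 2: 's' vs 'e' !=
  Pos 3: 'a' vs 'n' !=
  Pos 4: 'y' vs 'e' !=
Hamming distance = 5


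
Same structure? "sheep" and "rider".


Pattern of "sheep": [0, 1, 2, 2, 3]
Pattern of "rider": [0, 1, 2, 3, 0]
Patterns do not match
Same pattern = No


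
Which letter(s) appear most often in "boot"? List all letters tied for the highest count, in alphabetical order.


Word: "boot"
Letter counts:
  'b': 1
  'o': 2
  't': 1
Maximum count = 2
Most frequent = 'o' (2 times each)


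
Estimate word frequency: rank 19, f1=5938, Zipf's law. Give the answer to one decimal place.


Zipf's law: f(r) = f(1) / r
f(1) = 5938
f(19) = 5938 / 19
= 312.5 occurrences
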